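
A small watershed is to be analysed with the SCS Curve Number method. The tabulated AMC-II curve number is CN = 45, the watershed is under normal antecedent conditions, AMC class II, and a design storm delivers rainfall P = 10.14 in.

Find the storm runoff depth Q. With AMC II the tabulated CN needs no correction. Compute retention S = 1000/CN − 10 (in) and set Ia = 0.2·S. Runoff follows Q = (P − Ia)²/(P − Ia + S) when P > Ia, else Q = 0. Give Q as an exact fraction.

Average conditions: CN = 45 (no AMC adjustment).
S = 1000/45 − 10 = 110/9 in ≈ 12.222 in
Ia = 0.2S: 0.2·12.222 = 2.444 in (exactly 22/9)
Excess rainfall: 10.140 − 2.444 = 7.696 in; P > Ia so Q > 0
Q = (3463/450)²/((3463/450) + 110/9) = (11992369/202500)/(8963/450) = 11992369/4033350 in ≈ 2.973 in

Q = 11992369/4033350 in ≈ 2.973 in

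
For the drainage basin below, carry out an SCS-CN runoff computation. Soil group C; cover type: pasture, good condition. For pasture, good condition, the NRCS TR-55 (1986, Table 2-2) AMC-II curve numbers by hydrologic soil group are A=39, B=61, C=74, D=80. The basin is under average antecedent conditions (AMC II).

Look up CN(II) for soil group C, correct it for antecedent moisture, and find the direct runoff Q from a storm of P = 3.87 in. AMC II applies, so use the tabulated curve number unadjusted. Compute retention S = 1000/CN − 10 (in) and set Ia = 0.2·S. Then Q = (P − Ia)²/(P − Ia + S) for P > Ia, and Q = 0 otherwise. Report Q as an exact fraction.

NRCS table: pasture, good condition, soil group C → CN(II) = 74
Average conditions: CN = 74 (no AMC adjustment).
Max retention: S = 1000/74 − 10 = 130/37 in (≈ 3.514 in)
Ia = 0.2S: 0.2·3.514 = 0.703 in (exactly 26/37)
P − Ia = 3.870 − 0.703 = 11719/3700 ≈ 3.167 in (> 0, runoff occurs)
Runoff Q = (P−Ia)²/(P−Ia+S) = (3.167)²/(3.167+3.514) = 137334961/91460300 ≈ 1.502 in

Q = 137334961/91460300 in ≈ 1.502 in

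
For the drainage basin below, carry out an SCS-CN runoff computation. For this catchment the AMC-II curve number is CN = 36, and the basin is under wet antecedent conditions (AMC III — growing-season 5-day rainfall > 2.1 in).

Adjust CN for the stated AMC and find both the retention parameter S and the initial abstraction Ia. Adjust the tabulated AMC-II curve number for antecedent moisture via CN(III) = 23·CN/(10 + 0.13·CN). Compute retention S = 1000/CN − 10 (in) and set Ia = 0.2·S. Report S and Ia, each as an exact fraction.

S = 1600/207 in ≈ 7.729 in; Ia = 320/207 in ≈ 1.546 in

Adjust CN=36 to AMC III: 23·36/(10 + 0.13·36) → 828 ÷ (367/25) = 20700/367 ≈ 56.403
Max retention: S = 1000/(20700/367) − 10 = 1600/207 in (≈ 7.729 in)
Ia = 0.2·(1600/207) = 320/207 in ≈ 1.546 in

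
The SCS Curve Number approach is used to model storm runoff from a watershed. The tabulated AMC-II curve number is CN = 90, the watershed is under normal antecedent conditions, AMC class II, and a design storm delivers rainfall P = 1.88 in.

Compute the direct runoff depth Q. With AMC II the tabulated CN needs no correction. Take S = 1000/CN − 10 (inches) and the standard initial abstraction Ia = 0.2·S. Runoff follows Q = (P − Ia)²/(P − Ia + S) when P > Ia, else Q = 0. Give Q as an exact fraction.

Q = 139129/140175 in ≈ 0.993 in

Average conditions: CN = 90 (no AMC adjustment).
Retention S: 1000/CN − 10 with CN=90.000 → S = 10/9 ≈ 1.111 in
Initial abstraction Ia = S/5 = (10/9)/5 = 2/9 ≈ 0.222 in
P − Ia = 1.880 − 0.222 = 373/225 ≈ 1.658 in (> 0, runoff occurs)
Runoff Q = (P−Ia)²/(P−Ia+S) = (1.658)²/(1.658+1.111) = 139129/140175 ≈ 0.993 in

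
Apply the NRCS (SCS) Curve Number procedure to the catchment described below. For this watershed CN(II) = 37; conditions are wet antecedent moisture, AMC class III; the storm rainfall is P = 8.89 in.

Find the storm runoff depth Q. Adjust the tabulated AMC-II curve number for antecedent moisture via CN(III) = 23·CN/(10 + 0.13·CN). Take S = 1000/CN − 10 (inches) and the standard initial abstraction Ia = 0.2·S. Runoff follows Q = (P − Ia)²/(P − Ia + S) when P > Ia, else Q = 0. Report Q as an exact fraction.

Adjust CN=37 to AMC III: 23·37/(10 + 0.13·37) → 851 ÷ (1481/100) = 85100/1481 ≈ 57.461
Max retention: S = 1000/(85100/1481) − 10 = 6300/851 in (≈ 7.403 in)
Ia = 0.2·(6300/851) = 1260/851 in ≈ 1.481 in
Excess rainfall: 8.890 − 1.481 = 7.409 in; P > Ia so Q > 0
Runoff Q = (P−Ia)²/(P−Ia+S) = (7.409)²/(7.409+7.403) = 56797061503/15324552700 ≈ 3.706 in

Q = 56797061503/15324552700 in ≈ 3.706 in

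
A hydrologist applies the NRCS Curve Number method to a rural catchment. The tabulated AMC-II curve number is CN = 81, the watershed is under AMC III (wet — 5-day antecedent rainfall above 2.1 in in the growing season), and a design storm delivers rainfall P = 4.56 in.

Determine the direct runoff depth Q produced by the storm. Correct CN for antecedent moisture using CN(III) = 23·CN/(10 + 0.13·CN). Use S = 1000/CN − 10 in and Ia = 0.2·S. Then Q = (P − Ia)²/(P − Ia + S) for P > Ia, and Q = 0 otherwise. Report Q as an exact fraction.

Q = 1083186998/306882675 in ≈ 3.530 in

Adjust CN=81 to AMC III: 23·81/(10 + 0.13·81) → 1863 ÷ (2053/100) = 186300/2053 ≈ 90.745
Retention S: 1000/CN − 10 with CN=90.745 → S = 1900/1863 ≈ 1.020 in
Ia = 0.2·(1900/1863) = 380/1863 in ≈ 0.204 in
Excess rainfall: 4.560 − 0.204 = 4.356 in; P > Ia so Q > 0
Q: (202882/46575)² ÷ (250382/46575) = 1083186998/306882675 in (≈ 3.530 in)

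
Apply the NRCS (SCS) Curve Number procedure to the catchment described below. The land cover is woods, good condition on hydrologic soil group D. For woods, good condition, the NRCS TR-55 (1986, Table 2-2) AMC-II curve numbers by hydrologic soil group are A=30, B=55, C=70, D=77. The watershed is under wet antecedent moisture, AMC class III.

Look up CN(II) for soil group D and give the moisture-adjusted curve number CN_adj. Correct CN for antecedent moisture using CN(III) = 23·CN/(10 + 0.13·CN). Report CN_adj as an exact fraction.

NRCS table: woods, good condition, soil group D → CN(II) = 77
Adjust CN=77 to AMC III: 23·77/(10 + 0.13·77) → 1771 ÷ (2001/100) = 7700/87 ≈ 88.506

CN_adj = 7700/87 ≈ 88.506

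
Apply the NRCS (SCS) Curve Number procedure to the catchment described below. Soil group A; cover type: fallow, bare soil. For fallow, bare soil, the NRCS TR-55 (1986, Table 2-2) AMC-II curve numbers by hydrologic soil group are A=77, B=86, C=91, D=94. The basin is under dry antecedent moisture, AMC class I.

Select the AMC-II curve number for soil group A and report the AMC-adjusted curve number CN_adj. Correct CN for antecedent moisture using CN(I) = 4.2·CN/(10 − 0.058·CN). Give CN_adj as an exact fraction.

CN_adj = 161700/2767 ≈ 58.439

NRCS table: fallow, bare soil, soil group A → CN(II) = 77
Adjust CN=77 to AMC I: 4.2·77/(10 − 0.058·77) → (1617/5) ÷ (2767/500) = 161700/2767 ≈ 58.439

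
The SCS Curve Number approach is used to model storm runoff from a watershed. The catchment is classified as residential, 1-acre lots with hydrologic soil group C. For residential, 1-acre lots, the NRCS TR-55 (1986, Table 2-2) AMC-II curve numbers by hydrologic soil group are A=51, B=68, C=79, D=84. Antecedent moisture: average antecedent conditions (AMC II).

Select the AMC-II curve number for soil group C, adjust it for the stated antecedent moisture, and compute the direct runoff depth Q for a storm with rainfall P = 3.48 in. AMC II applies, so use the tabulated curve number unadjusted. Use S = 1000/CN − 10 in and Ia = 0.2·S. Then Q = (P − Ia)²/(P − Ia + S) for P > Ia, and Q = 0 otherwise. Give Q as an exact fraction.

Q = 11302443/7289725 in ≈ 1.550 in

NRCS table: residential, 1-acre lots, soil group C → CN(II) = 79
AMC II — tabulated CN = 79 applies directly.
Retention S: 1000/CN − 10 with CN=79.000 → S = 210/79 ≈ 2.658 in
Ia = 0.2·(210/79) = 42/79 in ≈ 0.532 in
Excess rainfall: 3.480 − 0.532 = 2.948 in; P > Ia so Q > 0
Runoff Q = (P−Ia)²/(P−Ia+S) = (2.948)²/(2.948+2.658) = 11302443/7289725 ≈ 1.550 in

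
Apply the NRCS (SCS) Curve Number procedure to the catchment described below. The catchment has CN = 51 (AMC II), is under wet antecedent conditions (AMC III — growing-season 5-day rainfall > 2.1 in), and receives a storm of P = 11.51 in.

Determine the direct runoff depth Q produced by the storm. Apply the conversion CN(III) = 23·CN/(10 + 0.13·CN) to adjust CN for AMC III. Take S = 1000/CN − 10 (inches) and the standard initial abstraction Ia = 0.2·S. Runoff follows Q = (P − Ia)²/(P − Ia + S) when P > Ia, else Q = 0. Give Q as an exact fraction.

Q = 1567812007129/204351027900 in ≈ 7.672 in

Adjust CN=51 to AMC III: 23·51/(10 + 0.13·51) → 1173 ÷ (1663/100) = 117300/1663 ≈ 70.535
Retention S: 1000/CN − 10 with CN=70.535 → S = 4900/1173 ≈ 4.177 in
Ia = 0.2S: 0.2·4.177 = 0.835 in (exactly 980/1173)
Excess rainfall: 11.510 − 0.835 = 10.675 in; P > Ia so Q > 0
Runoff Q = (P−Ia)²/(P−Ia+S) = (10.675)²/(10.675+4.177) = 1567812007129/204351027900 ≈ 7.672 in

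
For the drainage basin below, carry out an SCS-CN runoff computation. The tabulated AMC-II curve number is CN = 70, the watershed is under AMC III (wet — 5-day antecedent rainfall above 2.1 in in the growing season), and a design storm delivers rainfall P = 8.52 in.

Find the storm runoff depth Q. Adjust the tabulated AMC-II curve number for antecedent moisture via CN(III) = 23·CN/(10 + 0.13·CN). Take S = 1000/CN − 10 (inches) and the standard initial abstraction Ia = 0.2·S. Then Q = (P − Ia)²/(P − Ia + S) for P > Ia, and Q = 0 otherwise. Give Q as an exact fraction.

Adjust CN=70 to AMC III: 23·70/(10 + 0.13·70) → 1610 ÷ (191/10) = 16100/191 ≈ 84.293
S = 1000/(16100/191) − 10 = 300/161 in ≈ 1.863 in
Initial abstraction Ia = S/5 = (300/161)/5 = 60/161 ≈ 0.373 in
Excess rainfall: 8.520 − 0.373 = 8.147 in; P > Ia so Q > 0
Q = (32793/4025)²/((32793/4025) + 300/161) = (1075380849/16200625)/(40293/4025) = 119486761/18019925 in ≈ 6.631 in

Q = 119486761/18019925 in ≈ 6.631 in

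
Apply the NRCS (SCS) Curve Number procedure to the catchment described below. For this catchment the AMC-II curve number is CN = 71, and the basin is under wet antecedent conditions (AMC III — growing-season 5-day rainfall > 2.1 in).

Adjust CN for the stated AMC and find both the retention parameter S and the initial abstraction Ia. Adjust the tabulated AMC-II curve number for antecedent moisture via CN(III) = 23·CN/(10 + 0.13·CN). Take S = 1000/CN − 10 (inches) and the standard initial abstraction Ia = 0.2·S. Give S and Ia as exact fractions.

S = 2900/1633 in ≈ 1.776 in; Ia = 580/1633 in ≈ 0.355 in

Adjust CN=71 to AMC III: 23·71/(10 + 0.13·71) → 1633 ÷ (1923/100) = 163300/1923 ≈ 84.919
S = 1000/(163300/1923) − 10 = 2900/1633 in ≈ 1.776 in
Ia = 0.2·(2900/1633) = 580/1633 in ≈ 0.355 in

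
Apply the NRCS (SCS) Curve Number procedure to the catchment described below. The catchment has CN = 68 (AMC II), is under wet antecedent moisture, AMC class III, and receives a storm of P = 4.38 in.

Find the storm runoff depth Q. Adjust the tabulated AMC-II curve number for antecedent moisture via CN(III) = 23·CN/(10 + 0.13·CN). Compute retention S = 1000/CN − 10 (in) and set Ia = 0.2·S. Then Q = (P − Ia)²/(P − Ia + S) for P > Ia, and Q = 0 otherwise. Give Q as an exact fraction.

Adjust CN=68 to AMC III: 23·68/(10 + 0.13·68) → 1564 ÷ (471/25) = 39100/471 ≈ 83.015
S = 1000/(39100/471) − 10 = 800/391 in ≈ 2.046 in
Initial abstraction Ia = S/5 = (800/391)/5 = 160/391 ≈ 0.409 in
Since P=4.380 > Ia=0.409: effective rainfall P−Ia = 77629/19550 in
Q: (77629/19550)² ÷ (117629/19550) = 6026261641/2299646950 in (≈ 2.621 in)

Q = 6026261641/2299646950 in ≈ 2.621 in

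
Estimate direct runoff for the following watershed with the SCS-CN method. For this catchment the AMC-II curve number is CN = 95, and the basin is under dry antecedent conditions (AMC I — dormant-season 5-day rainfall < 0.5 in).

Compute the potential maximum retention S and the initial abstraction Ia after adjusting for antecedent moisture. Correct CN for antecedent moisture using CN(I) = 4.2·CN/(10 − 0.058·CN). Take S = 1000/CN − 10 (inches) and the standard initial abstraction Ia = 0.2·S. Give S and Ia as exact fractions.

Dry (AMC I): CN(I) = 4.2·95/(10 − 0.058·95) = 399/(449/100) = 39900/449 ≈ 88.864
Retention S: 1000/CN − 10 with CN=88.864 → S = 500/399 ≈ 1.253 in
Ia = 0.2S: 0.2·1.253 = 0.251 in (exactly 100/399)

S = 500/399 in ≈ 1.253 in; Ia = 100/399 in ≈ 0.251 in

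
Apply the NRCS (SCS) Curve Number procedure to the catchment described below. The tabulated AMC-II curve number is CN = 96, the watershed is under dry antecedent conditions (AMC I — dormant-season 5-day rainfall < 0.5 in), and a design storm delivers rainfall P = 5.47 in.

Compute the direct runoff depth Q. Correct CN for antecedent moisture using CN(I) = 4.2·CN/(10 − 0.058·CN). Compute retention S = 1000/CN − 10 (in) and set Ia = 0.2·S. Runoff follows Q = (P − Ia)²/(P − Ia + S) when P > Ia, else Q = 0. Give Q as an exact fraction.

Q = 1102970521/248604300 in ≈ 4.437 in

Adjust CN=96 to AMC I: 4.2·96/(10 − 0.058·96) → (2016/5) ÷ (554/125) = 25200/277 ≈ 90.975
Max retention: S = 1000/(25200/277) − 10 = 125/126 in (≈ 0.992 in)
Ia = 0.2·(125/126) = 25/126 in ≈ 0.198 in
P − Ia = 5.470 − 0.198 = 33211/6300 ≈ 5.272 in (> 0, runoff occurs)
Runoff Q = (P−Ia)²/(P−Ia+S) = (5.272)²/(5.272+0.992) = 1102970521/248604300 ≈ 4.437 in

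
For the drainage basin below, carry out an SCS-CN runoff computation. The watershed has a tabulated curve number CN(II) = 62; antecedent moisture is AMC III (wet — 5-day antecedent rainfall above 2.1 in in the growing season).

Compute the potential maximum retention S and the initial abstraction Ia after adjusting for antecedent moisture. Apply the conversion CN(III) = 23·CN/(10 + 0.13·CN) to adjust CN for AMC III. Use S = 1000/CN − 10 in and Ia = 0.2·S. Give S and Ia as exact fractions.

CN(III) from CN(II)=62: (23·62)/(10 + 0.13·62) = 71300/903 ≈ 78.959
Max retention: S = 1000/(71300/903) − 10 = 1900/713 in (≈ 2.665 in)
Ia = 0.2·(1900/713) = 380/713 in ≈ 0.533 in

S = 1900/713 in ≈ 2.665 in; Ia = 380/713 in ≈ 0.533 in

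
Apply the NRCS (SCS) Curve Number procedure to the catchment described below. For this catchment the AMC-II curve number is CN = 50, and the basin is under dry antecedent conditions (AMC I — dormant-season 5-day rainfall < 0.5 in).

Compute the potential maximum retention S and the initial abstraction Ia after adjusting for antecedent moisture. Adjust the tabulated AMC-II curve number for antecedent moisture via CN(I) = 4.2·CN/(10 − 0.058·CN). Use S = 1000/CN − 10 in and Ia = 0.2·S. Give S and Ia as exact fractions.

S = 500/21 in ≈ 23.810 in; Ia = 100/21 in ≈ 4.762 in

CN(I) from CN(II)=50: (4.2·50)/(10 − 0.058·50) = 2100/71 ≈ 29.577
S = 1000/(2100/71) − 10 = 500/21 in ≈ 23.810 in
Ia = 0.2S: 0.2·23.810 = 4.762 in (exactly 100/21)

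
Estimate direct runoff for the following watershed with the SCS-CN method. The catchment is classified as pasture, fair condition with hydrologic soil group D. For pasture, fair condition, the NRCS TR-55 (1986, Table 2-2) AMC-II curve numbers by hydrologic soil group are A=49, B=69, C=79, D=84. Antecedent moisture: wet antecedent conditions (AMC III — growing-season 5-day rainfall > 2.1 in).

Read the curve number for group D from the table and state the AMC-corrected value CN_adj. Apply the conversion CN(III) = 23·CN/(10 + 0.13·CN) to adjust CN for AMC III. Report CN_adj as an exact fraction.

NRCS table: pasture, fair condition, soil group D → CN(II) = 84
Adjust CN=84 to AMC III: 23·84/(10 + 0.13·84) → 1932 ÷ (523/25) = 48300/523 ≈ 92.352

CN_adj = 48300/523 ≈ 92.352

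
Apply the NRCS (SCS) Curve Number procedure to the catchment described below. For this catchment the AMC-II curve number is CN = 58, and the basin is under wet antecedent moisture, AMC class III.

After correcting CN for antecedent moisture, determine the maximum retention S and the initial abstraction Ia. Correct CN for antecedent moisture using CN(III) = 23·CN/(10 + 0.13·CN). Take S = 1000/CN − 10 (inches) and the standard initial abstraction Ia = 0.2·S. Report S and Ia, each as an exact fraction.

S = 2100/667 in ≈ 3.148 in; Ia = 420/667 in ≈ 0.630 in

CN(III) from CN(II)=58: (23·58)/(10 + 0.13·58) = 66700/877 ≈ 76.055
Max retention: S = 1000/(66700/877) − 10 = 2100/667 in (≈ 3.148 in)
Initial abstraction Ia = S/5 = (2100/667)/5 = 420/667 ≈ 0.630 in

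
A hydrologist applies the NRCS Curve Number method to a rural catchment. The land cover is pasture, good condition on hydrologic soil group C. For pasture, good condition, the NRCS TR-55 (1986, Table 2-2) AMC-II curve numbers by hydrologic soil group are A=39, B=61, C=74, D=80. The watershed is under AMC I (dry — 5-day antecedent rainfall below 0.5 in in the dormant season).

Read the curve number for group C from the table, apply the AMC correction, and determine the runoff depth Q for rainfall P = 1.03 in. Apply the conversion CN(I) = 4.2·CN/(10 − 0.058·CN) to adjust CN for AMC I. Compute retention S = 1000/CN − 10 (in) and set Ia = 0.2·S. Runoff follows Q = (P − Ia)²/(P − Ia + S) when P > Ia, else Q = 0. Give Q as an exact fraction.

Q = 0 in ≈ 0.000 in

NRCS table: pasture, good condition, soil group C → CN(II) = 74
CN(I) from CN(II)=74: (4.2·74)/(10 − 0.058·74) = 77700/1427 ≈ 54.450
Retention S: 1000/CN − 10 with CN=54.450 → S = 6500/777 ≈ 8.366 in
Ia = 0.2S: 0.2·8.366 = 1.673 in (exactly 1300/777)
P = 1.030 ≤ Ia = 1.673 in: entire storm abstracted, Q = 0.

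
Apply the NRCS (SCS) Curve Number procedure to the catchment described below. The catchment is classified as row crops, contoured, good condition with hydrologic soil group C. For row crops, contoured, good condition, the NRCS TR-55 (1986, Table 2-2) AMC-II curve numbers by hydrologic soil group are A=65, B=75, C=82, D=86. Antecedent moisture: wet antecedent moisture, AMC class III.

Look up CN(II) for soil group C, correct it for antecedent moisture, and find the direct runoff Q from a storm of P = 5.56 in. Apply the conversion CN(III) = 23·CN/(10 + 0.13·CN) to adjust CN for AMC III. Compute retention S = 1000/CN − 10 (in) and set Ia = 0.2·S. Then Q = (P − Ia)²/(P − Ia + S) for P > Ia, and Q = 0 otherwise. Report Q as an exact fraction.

Q = 16021736929/3514490275 in ≈ 4.559 in

NRCS table: row crops, contoured, good condition, soil group C → CN(II) = 82
Wet (AMC III): CN(III) = 23·82/(10 + 0.13·82) = 1886/(1033/50) = 94300/1033 ≈ 91.288
Max retention: S = 1000/(94300/1033) − 10 = 900/943 in (≈ 0.954 in)
Ia = 0.2·(900/943) = 180/943 in ≈ 0.191 in
P − Ia = 5.560 − 0.191 = 126577/23575 ≈ 5.369 in (> 0, runoff occurs)
Q: (126577/23575)² ÷ (149077/23575) = 16021736929/3514490275 in (≈ 4.559 in)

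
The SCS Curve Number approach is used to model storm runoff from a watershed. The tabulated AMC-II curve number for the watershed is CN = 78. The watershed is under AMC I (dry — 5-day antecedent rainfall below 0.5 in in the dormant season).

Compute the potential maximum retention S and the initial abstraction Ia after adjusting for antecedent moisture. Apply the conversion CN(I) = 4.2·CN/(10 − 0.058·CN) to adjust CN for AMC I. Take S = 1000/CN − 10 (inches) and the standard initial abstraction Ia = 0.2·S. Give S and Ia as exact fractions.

S = 5500/819 in ≈ 6.716 in; Ia = 1100/819 in ≈ 1.343 in

CN(I) from CN(II)=78: (4.2·78)/(10 − 0.058·78) = 81900/1369 ≈ 59.825
Max retention: S = 1000/(81900/1369) − 10 = 5500/819 in (≈ 6.716 in)
Initial abstraction Ia = S/5 = (5500/819)/5 = 1100/819 ≈ 1.343 in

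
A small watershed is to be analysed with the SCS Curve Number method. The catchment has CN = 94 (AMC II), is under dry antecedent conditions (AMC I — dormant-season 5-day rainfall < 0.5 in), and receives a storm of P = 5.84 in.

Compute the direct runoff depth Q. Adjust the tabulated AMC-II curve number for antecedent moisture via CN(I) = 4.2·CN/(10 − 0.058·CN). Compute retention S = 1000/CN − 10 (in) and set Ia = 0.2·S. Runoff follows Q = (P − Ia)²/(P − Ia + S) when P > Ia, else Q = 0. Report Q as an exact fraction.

Adjust CN=94 to AMC I: 4.2·94/(10 − 0.058·94) → (1974/5) ÷ (1137/250) = 32900/379 ≈ 86.807
S = 1000/(32900/379) − 10 = 500/329 in ≈ 1.520 in
Ia = 0.2·(500/329) = 100/329 in ≈ 0.304 in
Excess rainfall: 5.840 − 0.304 = 5.536 in; P > Ia so Q > 0
Q = (45534/8225)²/((45534/8225) + 500/329) = (2073345156/67650625)/(58034/8225) = 1036672578/238664825 in ≈ 4.344 in

Q = 1036672578/238664825 in ≈ 4.344 in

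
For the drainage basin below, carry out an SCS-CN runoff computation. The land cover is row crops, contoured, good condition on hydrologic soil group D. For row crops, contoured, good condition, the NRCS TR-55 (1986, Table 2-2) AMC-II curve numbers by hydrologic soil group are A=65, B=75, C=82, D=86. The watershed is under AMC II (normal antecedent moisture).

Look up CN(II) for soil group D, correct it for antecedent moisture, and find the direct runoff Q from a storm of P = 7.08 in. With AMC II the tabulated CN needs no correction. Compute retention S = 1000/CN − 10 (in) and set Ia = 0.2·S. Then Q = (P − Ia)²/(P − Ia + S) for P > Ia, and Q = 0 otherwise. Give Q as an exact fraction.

Q = 52722121/9686825 in ≈ 5.443 in

NRCS table: row crops, contoured, good condition, soil group D → CN(II) = 86
CN(II) = 86; AMC II needs no correction.
S = 1000/86 − 10 = 70/43 in ≈ 1.628 in
Initial abstraction Ia = S/5 = (70/43)/5 = 14/43 ≈ 0.326 in
Since P=7.080 > Ia=0.326: effective rainfall P−Ia = 7261/1075 in
Runoff Q = (P−Ia)²/(P−Ia+S) = (6.754)²/(6.754+1.628) = 52722121/9686825 ≈ 5.443 in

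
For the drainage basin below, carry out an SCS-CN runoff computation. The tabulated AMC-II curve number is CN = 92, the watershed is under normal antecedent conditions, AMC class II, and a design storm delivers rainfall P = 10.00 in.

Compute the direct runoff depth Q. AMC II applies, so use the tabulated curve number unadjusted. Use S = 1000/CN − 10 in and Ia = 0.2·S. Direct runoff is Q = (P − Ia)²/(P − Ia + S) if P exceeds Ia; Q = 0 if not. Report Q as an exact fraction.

Q = 25538/2829 in ≈ 9.027 in

CN(II) = 92; AMC II needs no correction.
Retention S: 1000/CN − 10 with CN=92.000 → S = 20/23 ≈ 0.870 in
Initial abstraction Ia = S/5 = (20/23)/5 = 4/23 ≈ 0.174 in
Excess rainfall: 10.000 − 0.174 = 9.826 in; P > Ia so Q > 0
Runoff Q = (P−Ia)²/(P−Ia+S) = (9.826)²/(9.826+0.870) = 25538/2829 ≈ 9.027 in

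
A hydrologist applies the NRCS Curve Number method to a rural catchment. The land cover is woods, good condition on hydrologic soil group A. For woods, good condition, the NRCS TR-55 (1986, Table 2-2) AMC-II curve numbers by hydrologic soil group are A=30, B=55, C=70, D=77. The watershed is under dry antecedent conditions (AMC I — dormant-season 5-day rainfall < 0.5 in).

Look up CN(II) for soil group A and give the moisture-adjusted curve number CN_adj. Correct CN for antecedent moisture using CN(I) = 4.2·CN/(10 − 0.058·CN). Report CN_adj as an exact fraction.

NRCS table: woods, good condition, soil group A → CN(II) = 30
Adjust CN=30 to AMC I: 4.2·30/(10 − 0.058·30) → 126 ÷ (413/50) = 900/59 ≈ 15.254

CN_adj = 900/59 ≈ 15.254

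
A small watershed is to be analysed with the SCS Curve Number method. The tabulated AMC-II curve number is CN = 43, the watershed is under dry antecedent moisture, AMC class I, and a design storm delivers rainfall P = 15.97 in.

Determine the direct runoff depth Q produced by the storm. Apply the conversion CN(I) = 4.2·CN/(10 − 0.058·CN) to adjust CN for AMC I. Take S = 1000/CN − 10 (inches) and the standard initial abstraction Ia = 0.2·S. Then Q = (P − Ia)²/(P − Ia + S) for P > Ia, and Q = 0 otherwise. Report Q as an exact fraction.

Adjust CN=43 to AMC I: 4.2·43/(10 − 0.058·43) → (903/5) ÷ (3753/500) = 30100/1251 ≈ 24.061
Retention S: 1000/CN − 10 with CN=24.061 → S = 9500/301 ≈ 31.561 in
Ia = 0.2·(9500/301) = 1900/301 in ≈ 6.312 in
Excess rainfall: 15.970 − 6.312 = 9.658 in; P > Ia so Q > 0
Q: (290697/30100)² ÷ (1240697/30100) = 84504745809/37344979700 in (≈ 2.263 in)

Q = 84504745809/37344979700 in ≈ 2.263 in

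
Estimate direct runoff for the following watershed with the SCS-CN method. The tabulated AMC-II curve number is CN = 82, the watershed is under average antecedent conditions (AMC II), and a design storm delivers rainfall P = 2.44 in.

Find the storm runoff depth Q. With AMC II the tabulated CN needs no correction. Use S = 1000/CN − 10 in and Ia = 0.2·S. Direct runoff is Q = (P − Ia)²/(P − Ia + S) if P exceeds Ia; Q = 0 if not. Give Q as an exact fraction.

Q = 4206601/4408525 in ≈ 0.954 in

CN(II) = 82; AMC II needs no correction.
Max retention: S = 1000/82 − 10 = 90/41 in (≈ 2.195 in)
Ia = 0.2S: 0.2·2.195 = 0.439 in (exactly 18/41)
Since P=2.440 > Ia=0.439: effective rainfall P−Ia = 2051/1025 in
Q = (2051/1025)²/((2051/1025) + 90/41) = (4206601/1050625)/(4301/1025) = 4206601/4408525 in ≈ 0.954 in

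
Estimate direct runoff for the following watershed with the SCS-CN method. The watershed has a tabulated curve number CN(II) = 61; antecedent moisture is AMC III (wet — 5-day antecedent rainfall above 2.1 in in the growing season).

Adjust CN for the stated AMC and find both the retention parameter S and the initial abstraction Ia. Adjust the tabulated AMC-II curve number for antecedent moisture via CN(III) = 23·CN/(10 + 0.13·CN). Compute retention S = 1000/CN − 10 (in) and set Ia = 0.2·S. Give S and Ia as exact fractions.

S = 3900/1403 in ≈ 2.780 in; Ia = 780/1403 in ≈ 0.556 in

Adjust CN=61 to AMC III: 23·61/(10 + 0.13·61) → 1403 ÷ (1793/100) = 140300/1793 ≈ 78.249
Max retention: S = 1000/(140300/1793) − 10 = 3900/1403 in (≈ 2.780 in)
Ia = 0.2S: 0.2·2.780 = 0.556 in (exactly 780/1403)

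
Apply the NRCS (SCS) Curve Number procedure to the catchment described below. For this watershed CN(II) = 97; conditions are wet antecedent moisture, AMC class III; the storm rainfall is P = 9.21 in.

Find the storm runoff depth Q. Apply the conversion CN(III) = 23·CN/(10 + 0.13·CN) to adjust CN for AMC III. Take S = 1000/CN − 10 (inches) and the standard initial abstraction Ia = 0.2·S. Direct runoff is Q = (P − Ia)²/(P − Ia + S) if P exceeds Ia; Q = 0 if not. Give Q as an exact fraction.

Q = 1399126886667/154589782700 in ≈ 9.051 in

CN(III) from CN(II)=97: (23·97)/(10 + 0.13·97) = 223100/2261 ≈ 98.673
Max retention: S = 1000/(223100/2261) − 10 = 300/2231 in (≈ 0.134 in)
Initial abstraction Ia = S/5 = (300/2231)/5 = 60/2231 ≈ 0.027 in
P − Ia = 9.210 − 0.027 = 2048751/223100 ≈ 9.183 in (> 0, runoff occurs)
Runoff Q = (P−Ia)²/(P−Ia+S) = (9.183)²/(9.183+0.134) = 1399126886667/154589782700 ≈ 9.051 in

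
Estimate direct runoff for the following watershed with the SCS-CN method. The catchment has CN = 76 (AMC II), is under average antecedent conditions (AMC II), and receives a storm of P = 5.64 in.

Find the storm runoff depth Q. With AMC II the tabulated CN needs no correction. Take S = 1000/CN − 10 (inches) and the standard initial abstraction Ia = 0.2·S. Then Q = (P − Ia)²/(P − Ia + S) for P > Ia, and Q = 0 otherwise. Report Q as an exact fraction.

Average conditions: CN = 76 (no AMC adjustment).
Retention S: 1000/CN − 10 with CN=76.000 → S = 60/19 ≈ 3.158 in
Ia = 0.2S: 0.2·3.158 = 0.632 in (exactly 12/19)
P − Ia = 5.640 − 0.632 = 2379/475 ≈ 5.008 in (> 0, runoff occurs)
Runoff Q = (P−Ia)²/(P−Ia+S) = (5.008)²/(5.008+3.158) = 628849/204725 ≈ 3.072 in

Q = 628849/204725 in ≈ 3.072 in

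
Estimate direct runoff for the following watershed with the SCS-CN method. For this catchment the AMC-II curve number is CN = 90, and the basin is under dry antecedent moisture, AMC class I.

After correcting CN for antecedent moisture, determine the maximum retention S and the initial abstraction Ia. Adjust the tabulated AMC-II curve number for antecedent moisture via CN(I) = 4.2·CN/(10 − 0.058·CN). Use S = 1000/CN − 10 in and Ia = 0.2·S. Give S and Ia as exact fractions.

S = 500/189 in ≈ 2.646 in; Ia = 100/189 in ≈ 0.529 in

CN(I) from CN(II)=90: (4.2·90)/(10 − 0.058·90) = 18900/239 ≈ 79.079
Max retention: S = 1000/(18900/239) − 10 = 500/189 in (≈ 2.646 in)
Ia = 0.2S: 0.2·2.646 = 0.529 in (exactly 100/189)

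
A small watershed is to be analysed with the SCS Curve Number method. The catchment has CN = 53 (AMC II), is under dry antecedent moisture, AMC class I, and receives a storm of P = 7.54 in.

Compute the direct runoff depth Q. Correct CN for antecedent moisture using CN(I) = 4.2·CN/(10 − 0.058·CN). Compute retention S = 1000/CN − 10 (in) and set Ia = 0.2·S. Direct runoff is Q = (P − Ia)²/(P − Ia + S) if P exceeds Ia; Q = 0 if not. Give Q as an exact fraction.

Dry (AMC I): CN(I) = 4.2·53/(10 − 0.058·53) = (1113/5)/(3463/500) = 111300/3463 ≈ 32.140
Retention S: 1000/CN − 10 with CN=32.140 → S = 23500/1113 ≈ 21.114 in
Initial abstraction Ia = S/5 = (23500/1113)/5 = 4700/1113 ≈ 4.223 in
Excess rainfall: 7.540 − 4.223 = 3.317 in; P > Ia so Q > 0
Q: (184601/55650)² ÷ (1359601/55650) = 34077529201/75661795650 in (≈ 0.450 in)

Q = 34077529201/75661795650 in ≈ 0.450 in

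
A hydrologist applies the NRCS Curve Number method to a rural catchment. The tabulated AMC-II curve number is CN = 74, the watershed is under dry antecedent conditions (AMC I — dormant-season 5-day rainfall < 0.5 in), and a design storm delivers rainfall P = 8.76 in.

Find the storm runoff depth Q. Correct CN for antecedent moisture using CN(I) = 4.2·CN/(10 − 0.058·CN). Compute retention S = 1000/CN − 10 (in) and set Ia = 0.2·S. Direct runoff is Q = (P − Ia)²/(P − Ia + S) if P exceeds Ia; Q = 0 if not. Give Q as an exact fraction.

Q = 18951101569/5830666275 in ≈ 3.250 in

Dry (AMC I): CN(I) = 4.2·74/(10 − 0.058·74) = (1554/5)/(1427/250) = 77700/1427 ≈ 54.450
Retention S: 1000/CN − 10 with CN=54.450 → S = 6500/777 ≈ 8.366 in
Ia = 0.2·(6500/777) = 1300/777 in ≈ 1.673 in
P − Ia = 8.760 − 1.673 = 137663/19425 ≈ 7.087 in (> 0, runoff occurs)
Q: (137663/19425)² ÷ (300163/19425) = 18951101569/5830666275 in (≈ 3.250 in)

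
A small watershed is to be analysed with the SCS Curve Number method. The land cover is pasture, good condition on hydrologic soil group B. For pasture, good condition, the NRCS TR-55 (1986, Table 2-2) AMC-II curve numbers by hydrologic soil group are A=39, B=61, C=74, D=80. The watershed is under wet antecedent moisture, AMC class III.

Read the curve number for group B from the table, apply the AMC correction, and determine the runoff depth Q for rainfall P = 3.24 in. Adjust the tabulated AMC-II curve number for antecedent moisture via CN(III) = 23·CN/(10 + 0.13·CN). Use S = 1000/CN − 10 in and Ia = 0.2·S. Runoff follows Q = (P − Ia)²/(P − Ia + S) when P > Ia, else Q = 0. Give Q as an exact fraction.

Q = 2954301483/2240626075 in ≈ 1.319 in

NRCS table: pasture, good condition, soil group B → CN(II) = 61
Wet (AMC III): CN(III) = 23·61/(10 + 0.13·61) = 1403/(1793/100) = 140300/1793 ≈ 78.249
Retention S: 1000/CN − 10 with CN=78.249 → S = 3900/1403 ≈ 2.780 in
Ia = 0.2·(3900/1403) = 780/1403 in ≈ 0.556 in
Since P=3.240 > Ia=0.556: effective rainfall P−Ia = 94143/35075 in
Runoff Q = (P−Ia)²/(P−Ia+S) = (2.684)²/(2.684+2.780) = 2954301483/2240626075 ≈ 1.319 in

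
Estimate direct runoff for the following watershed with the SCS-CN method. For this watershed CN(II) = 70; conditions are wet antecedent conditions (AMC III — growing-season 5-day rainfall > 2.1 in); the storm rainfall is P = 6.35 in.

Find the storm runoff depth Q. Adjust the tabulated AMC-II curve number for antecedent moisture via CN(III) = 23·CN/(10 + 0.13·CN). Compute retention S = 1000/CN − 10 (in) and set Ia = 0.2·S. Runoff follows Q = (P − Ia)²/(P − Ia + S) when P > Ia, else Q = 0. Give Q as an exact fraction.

Q = 370447009/81295340 in ≈ 4.557 in

Wet (AMC III): CN(III) = 23·70/(10 + 0.13·70) = 1610/(191/10) = 16100/191 ≈ 84.293
S = 1000/(16100/191) − 10 = 300/161 in ≈ 1.863 in
Ia = 0.2S: 0.2·1.863 = 0.373 in (exactly 60/161)
Since P=6.350 > Ia=0.373: effective rainfall P−Ia = 19247/3220 in
Q = (19247/3220)²/((19247/3220) + 300/161) = (370447009/10368400)/(25247/3220) = 370447009/81295340 in ≈ 4.557 in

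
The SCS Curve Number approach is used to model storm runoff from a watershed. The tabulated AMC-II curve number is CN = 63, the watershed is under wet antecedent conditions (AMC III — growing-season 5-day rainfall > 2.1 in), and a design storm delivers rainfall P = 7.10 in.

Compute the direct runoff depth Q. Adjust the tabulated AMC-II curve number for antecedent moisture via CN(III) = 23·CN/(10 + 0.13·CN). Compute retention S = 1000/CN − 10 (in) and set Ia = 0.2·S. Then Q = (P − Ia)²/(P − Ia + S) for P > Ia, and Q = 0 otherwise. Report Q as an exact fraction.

Q = 9116239441/1919620710 in ≈ 4.749 in

Wet (AMC III): CN(III) = 23·63/(10 + 0.13·63) = 1449/(1819/100) = 144900/1819 ≈ 79.659
Max retention: S = 1000/(144900/1819) − 10 = 3700/1449 in (≈ 2.553 in)
Ia = 0.2S: 0.2·2.553 = 0.511 in (exactly 740/1449)
Since P=7.100 > Ia=0.511: effective rainfall P−Ia = 95479/14490 in
Q = (95479/14490)²/((95479/14490) + 3700/1449) = (9116239441/209960100)/(132479/14490) = 9116239441/1919620710 in ≈ 4.749 in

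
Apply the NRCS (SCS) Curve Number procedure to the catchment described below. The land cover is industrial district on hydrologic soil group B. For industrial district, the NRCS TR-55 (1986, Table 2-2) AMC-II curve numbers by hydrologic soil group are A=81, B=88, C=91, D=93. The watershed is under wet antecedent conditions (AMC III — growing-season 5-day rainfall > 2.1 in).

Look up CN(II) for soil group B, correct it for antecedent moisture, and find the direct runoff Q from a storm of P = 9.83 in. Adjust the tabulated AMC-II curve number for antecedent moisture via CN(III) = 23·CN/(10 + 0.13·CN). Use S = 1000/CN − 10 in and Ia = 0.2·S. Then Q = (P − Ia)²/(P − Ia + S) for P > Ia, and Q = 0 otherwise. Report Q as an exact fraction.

NRCS table: industrial district, soil group B → CN(II) = 88
Wet (AMC III): CN(III) = 23·88/(10 + 0.13·88) = 2024/(536/25) = 6325/67 ≈ 94.403
Retention S: 1000/CN − 10 with CN=94.403 → S = 150/253 ≈ 0.593 in
Ia = 0.2·(150/253) = 30/253 in ≈ 0.119 in
Excess rainfall: 9.830 − 0.119 = 9.711 in; P > Ia so Q > 0
Q = (245699/25300)²/((245699/25300) + 150/253) = (60367998601/640090000)/(260699/25300) = 60367998601/6595684700 in ≈ 9.153 in

Q = 60367998601/6595684700 in ≈ 9.153 in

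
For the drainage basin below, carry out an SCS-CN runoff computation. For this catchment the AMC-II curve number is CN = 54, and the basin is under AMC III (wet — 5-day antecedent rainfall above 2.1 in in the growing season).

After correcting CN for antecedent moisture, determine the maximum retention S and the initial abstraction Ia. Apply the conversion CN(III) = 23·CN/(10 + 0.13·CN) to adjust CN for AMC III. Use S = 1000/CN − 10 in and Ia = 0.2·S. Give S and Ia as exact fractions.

S = 100/27 in ≈ 3.704 in; Ia = 20/27 in ≈ 0.741 in

Wet (AMC III): CN(III) = 23·54/(10 + 0.13·54) = 1242/(851/50) = 2700/37 ≈ 72.973
Max retention: S = 1000/(2700/37) − 10 = 100/27 in (≈ 3.704 in)
Ia = 0.2·(100/27) = 20/27 in ≈ 0.741 in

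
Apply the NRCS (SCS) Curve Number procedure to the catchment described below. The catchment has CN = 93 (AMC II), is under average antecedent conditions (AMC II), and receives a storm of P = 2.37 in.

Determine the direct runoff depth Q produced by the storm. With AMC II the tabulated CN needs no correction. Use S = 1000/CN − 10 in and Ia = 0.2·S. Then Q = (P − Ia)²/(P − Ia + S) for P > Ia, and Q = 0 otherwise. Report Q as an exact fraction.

Q = 426050881/257061300 in ≈ 1.657 in

CN(II) = 93; AMC II needs no correction.
Retention S: 1000/CN − 10 with CN=93.000 → S = 70/93 ≈ 0.753 in
Initial abstraction Ia = S/5 = (70/93)/5 = 14/93 ≈ 0.151 in
P − Ia = 2.370 − 0.151 = 20641/9300 ≈ 2.219 in (> 0, runoff occurs)
Q: (20641/9300)² ÷ (27641/9300) = 426050881/257061300 in (≈ 1.657 in)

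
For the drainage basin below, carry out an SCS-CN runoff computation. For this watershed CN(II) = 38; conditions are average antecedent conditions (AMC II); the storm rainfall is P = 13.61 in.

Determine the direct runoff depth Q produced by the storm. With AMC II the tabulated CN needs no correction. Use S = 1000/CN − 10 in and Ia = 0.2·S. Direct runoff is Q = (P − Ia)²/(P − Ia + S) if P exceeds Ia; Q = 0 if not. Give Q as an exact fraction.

Q = 386476281/96252100 in ≈ 4.015 in

Average conditions: CN = 38 (no AMC adjustment).
Max retention: S = 1000/38 − 10 = 310/19 in (≈ 16.316 in)
Ia = 0.2·(310/19) = 62/19 in ≈ 3.263 in
P − Ia = 13.610 − 3.263 = 19659/1900 ≈ 10.347 in (> 0, runoff occurs)
Q: (19659/1900)² ÷ (50659/1900) = 386476281/96252100 in (≈ 4.015 in)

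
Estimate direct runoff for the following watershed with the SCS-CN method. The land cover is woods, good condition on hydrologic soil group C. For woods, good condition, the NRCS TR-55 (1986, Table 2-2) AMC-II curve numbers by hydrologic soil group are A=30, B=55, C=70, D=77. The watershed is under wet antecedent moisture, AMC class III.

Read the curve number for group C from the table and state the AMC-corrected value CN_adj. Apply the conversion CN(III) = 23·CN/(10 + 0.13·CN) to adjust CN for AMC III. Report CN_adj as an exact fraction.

NRCS table: woods, good condition, soil group C → CN(II) = 70
Wet (AMC III): CN(III) = 23·70/(10 + 0.13·70) = 1610/(191/10) = 16100/191 ≈ 84.293

CN_adj = 16100/191 ≈ 84.293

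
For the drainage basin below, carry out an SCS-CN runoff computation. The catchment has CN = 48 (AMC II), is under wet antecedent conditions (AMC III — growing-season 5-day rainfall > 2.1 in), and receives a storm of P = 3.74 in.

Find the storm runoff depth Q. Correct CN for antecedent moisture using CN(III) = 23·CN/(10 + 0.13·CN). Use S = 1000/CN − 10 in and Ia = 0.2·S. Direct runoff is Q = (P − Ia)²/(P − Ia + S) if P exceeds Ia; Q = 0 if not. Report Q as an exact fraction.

Adjust CN=48 to AMC III: 23·48/(10 + 0.13·48) → 1104 ÷ (406/25) = 13800/203 ≈ 67.980
S = 1000/(13800/203) − 10 = 325/69 in ≈ 4.710 in
Ia = 0.2S: 0.2·4.710 = 0.942 in (exactly 65/69)
P − Ia = 3.740 − 0.942 = 9653/3450 ≈ 2.798 in (> 0, runoff occurs)
Q = (9653/3450)²/((9653/3450) + 325/69) = (93180409/11902500)/(25903/3450) = 93180409/89365350 in ≈ 1.043 in

Q = 93180409/89365350 in ≈ 1.043 in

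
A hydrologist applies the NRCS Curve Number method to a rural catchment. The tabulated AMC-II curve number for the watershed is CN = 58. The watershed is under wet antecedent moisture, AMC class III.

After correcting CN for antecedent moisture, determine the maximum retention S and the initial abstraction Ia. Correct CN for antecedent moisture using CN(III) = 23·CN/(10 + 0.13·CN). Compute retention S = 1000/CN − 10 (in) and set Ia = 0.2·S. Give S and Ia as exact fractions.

S = 2100/667 in ≈ 3.148 in; Ia = 420/667 in ≈ 0.630 in

Wet (AMC III): CN(III) = 23·58/(10 + 0.13·58) = 1334/(877/50) = 66700/877 ≈ 76.055
Retention S: 1000/CN − 10 with CN=76.055 → S = 2100/667 ≈ 3.148 in
Initial abstraction Ia = S/5 = (2100/667)/5 = 420/667 ≈ 0.630 in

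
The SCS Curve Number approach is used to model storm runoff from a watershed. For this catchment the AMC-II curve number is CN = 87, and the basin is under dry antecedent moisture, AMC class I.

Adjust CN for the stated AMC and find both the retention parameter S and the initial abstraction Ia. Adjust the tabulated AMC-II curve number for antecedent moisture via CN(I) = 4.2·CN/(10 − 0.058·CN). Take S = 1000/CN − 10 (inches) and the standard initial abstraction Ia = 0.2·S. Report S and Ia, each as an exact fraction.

S = 6500/1827 in ≈ 3.558 in; Ia = 1300/1827 in ≈ 0.712 in

Dry (AMC I): CN(I) = 4.2·87/(10 − 0.058·87) = (1827/5)/(2477/500) = 182700/2477 ≈ 73.759
Retention S: 1000/CN − 10 with CN=73.759 → S = 6500/1827 ≈ 3.558 in
Ia = 0.2S: 0.2·3.558 = 0.712 in (exactly 1300/1827)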